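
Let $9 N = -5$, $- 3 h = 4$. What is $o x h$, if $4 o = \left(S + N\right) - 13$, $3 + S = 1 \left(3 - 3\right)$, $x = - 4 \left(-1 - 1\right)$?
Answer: $\frac{1192}{27} \approx 44.148$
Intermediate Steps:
$h = - \frac{4}{3}$ ($h = \left(- \frac{1}{3}\right) 4 = - \frac{4}{3} \approx -1.3333$)
$N = - \frac{5}{9}$ ($N = \frac{1}{9} \left(-5\right) = - \frac{5}{9} \approx -0.55556$)
$x = 8$ ($x = \left(-4\right) \left(-2\right) = 8$)
$S = -3$ ($S = -3 + 1 \left(3 - 3\right) = -3 + 1 \cdot 0 = -3 + 0 = -3$)
$o = - \frac{149}{36}$ ($o = \frac{\left(-3 - \frac{5}{9}\right) - 13}{4} = \frac{- \frac{32}{9} - 13}{4} = \frac{1}{4} \left(- \frac{149}{9}\right) = - \frac{149}{36} \approx -4.1389$)
$o x h = \left(- \frac{149}{36}\right) 8 \left(- \frac{4}{3}\right) = \left(- \frac{298}{9}\right) \left(- \frac{4}{3}\right) = \frac{1192}{27}$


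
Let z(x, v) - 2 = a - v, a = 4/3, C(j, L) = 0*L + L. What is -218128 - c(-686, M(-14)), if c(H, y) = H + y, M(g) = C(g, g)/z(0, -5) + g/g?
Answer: -5436033/25 ≈ -2.1744e+5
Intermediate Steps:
C(j, L) = L (C(j, L) = 0 + L = L)
a = 4/3 (a = 4*(1/3) = 4/3 ≈ 1.3333)
z(x, v) = 10/3 - v (z(x, v) = 2 + (4/3 - v) = 10/3 - v)
M(g) = 1 + 3*g/25 (M(g) = g/(10/3 - 1*(-5)) + g/g = g/(10/3 + 5) + 1 = g/(25/3) + 1 = g*(3/25) + 1 = 3*g/25 + 1 = 1 + 3*g/25)
-218128 - c(-686, M(-14)) = -218128 - (-686 + (1 + (3/25)*(-14))) = -218128 - (-686 + (1 - 42/25)) = -218128 - (-686 - 17/25) = -218128 - 1*(-17167/25) = -218128 + 17167/25 = -5436033/25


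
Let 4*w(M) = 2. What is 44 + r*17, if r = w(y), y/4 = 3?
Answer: 105/2 ≈ 52.500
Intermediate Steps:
y = 12 (y = 4*3 = 12)
w(M) = ½ (w(M) = (¼)*2 = ½)
r = ½ ≈ 0.50000
44 + r*17 = 44 + (½)*17 = 44 + 17/2 = 105/2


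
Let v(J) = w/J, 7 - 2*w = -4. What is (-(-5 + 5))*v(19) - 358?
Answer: -358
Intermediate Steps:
w = 11/2 (w = 7/2 - 1/2*(-4) = 7/2 + 2 = 11/2 ≈ 5.5000)
v(J) = 11/(2*J)
(-(-5 + 5))*v(19) - 358 = (-(-5 + 5))*((11/2)/19) - 358 = (-1*0)*((11/2)*(1/19)) - 358 = 0*(11/38) - 358 = 0 - 358 = -358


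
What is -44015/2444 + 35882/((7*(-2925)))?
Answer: -10867063/549900 ≈ -19.762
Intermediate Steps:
-44015/2444 + 35882/((7*(-2925))) = -44015*1/2444 + 35882/(-20475) = -44015/2444 + 35882*(-1/20475) = -44015/2444 - 5126/2925 = -10867063/549900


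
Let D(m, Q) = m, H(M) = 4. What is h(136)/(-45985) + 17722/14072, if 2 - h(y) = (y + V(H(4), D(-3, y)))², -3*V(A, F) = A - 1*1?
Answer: 535690113/323550460 ≈ 1.6557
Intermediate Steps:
V(A, F) = ⅓ - A/3 (V(A, F) = -(A - 1*1)/3 = -(A - 1)/3 = -(-1 + A)/3 = ⅓ - A/3)
h(y) = 2 - (-1 + y)² (h(y) = 2 - (y + (⅓ - ⅓*4))² = 2 - (y + (⅓ - 4/3))² = 2 - (y - 1)² = 2 - (-1 + y)²)
h(136)/(-45985) + 17722/14072 = (2 - (-1 + 136)²)/(-45985) + 17722/14072 = (2 - 1*135²)*(-1/45985) + 17722*(1/14072) = (2 - 1*18225)*(-1/45985) + 8861/7036 = (2 - 18225)*(-1/45985) + 8861/7036 = -18223*(-1/45985) + 8861/7036 = 18223/45985 + 8861/7036 = 535690113/323550460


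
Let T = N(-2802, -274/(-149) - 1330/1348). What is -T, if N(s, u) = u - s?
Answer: -281479243/100426 ≈ -2802.9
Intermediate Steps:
T = 281479243/100426 (T = (-274/(-149) - 1330/1348) - 1*(-2802) = (-274*(-1/149) - 1330*1/1348) + 2802 = (274/149 - 665/674) + 2802 = 85591/100426 + 2802 = 281479243/100426 ≈ 2802.9)
-T = -1*281479243/100426 = -281479243/100426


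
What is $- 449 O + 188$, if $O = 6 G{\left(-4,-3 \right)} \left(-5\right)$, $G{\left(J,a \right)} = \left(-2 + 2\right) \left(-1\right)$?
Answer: $188$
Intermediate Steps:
$G{\left(J,a \right)} = 0$ ($G{\left(J,a \right)} = 0 \left(-1\right) = 0$)
$O = 0$ ($O = 6 \cdot 0 \left(-5\right) = 0 \left(-5\right) = 0$)
$- 449 O + 188 = \left(-449\right) 0 + 188 = 0 + 188 = 188$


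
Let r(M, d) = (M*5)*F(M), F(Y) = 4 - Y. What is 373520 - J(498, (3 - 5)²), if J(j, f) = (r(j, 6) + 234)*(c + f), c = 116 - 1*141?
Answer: -25452826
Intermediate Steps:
c = -25 (c = 116 - 141 = -25)
r(M, d) = 5*M*(4 - M) (r(M, d) = (M*5)*(4 - M) = (5*M)*(4 - M) = 5*M*(4 - M))
J(j, f) = (-25 + f)*(234 + 5*j*(4 - j)) (J(j, f) = (5*j*(4 - j) + 234)*(-25 + f) = (234 + 5*j*(4 - j))*(-25 + f) = (-25 + f)*(234 + 5*j*(4 - j)))
373520 - J(498, (3 - 5)²) = 373520 - (-5850 + 234*(3 - 5)² + 125*498*(-4 + 498) - 5*(3 - 5)²*498*(-4 + 498)) = 373520 - (-5850 + 234*(-2)² + 125*498*494 - 5*(-2)²*498*494) = 373520 - (-5850 + 234*4 + 30751500 - 5*4*498*494) = 373520 - (-5850 + 936 + 30751500 - 4920240) = 373520 - 1*25826346 = 373520 - 25826346 = -25452826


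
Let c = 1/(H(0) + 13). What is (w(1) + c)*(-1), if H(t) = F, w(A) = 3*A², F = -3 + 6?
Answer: -49/16 ≈ -3.0625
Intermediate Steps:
F = 3
H(t) = 3
c = 1/16 (c = 1/(3 + 13) = 1/16 ≈ 0.062500)
(w(1) + c)*(-1) = (3*1² + 1/16)*(-1) = (3*1 + 1/16)*(-1) = (3 + 1/16)*(-1) = (49/16)*(-1) = -49/16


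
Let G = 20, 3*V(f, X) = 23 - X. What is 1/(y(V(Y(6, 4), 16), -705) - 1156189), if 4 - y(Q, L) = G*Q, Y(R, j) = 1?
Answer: -3/3468695 ≈ -8.6488e-7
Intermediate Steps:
V(f, X) = 23/3 - X/3 (V(f, X) = (23 - X)/3 = 23/3 - X/3)
y(Q, L) = 4 - 20*Q
1/(y(V(Y(6, 4), 16), -705) - 1156189) = 1/((4 - 20*(23/3 - ⅓*16)) - 1156189) = 1/((4 - 20*(23/3 - 16/3)) - 1156189) = 1/((4 - 20*7/3) - 1156189) = 1/((4 - 140/3) - 1156189) = 1/(-128/3 - 1156189) = 1/(-3468695/3) = -3/3468695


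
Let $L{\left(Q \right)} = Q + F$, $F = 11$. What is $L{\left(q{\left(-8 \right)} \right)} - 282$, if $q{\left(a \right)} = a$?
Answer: $-279$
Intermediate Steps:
$L{\left(Q \right)} = 11 + Q$ ($L{\left(Q \right)} = Q + 11 = 11 + Q$)
$L{\left(q{\left(-8 \right)} \right)} - 282 = \left(11 - 8\right) - 282 = 3 - 282 = -279$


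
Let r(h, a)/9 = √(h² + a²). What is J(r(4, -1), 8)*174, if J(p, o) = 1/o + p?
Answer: 87/4 + 1566*√17 ≈ 6478.5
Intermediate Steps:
r(h, a) = 9*√(a² + h²) (r(h, a) = 9*√(h² + a²) = 9*√(a² + h²))
J(p, o) = p + 1/o
J(r(4, -1), 8)*174 = (9*√((-1)² + 4²) + 1/8)*174 = (9*√(1 + 16) + ⅛)*174 = (9*√17 + ⅛)*174 = (⅛ + 9*√17)*174 = 87/4 + 1566*√17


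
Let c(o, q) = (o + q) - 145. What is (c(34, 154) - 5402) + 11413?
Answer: 6054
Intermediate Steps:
c(o, q) = -145 + o + q
(c(34, 154) - 5402) + 11413 = ((-145 + 34 + 154) - 5402) + 11413 = (43 - 5402) + 11413 = -5359 + 11413 = 6054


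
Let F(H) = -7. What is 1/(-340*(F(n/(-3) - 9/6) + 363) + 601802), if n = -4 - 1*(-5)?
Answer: 1/480762 ≈ 2.0800e-6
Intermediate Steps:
n = 1 (n = -4 + 5 = 1)
1/(-340*(F(n/(-3) - 9/6) + 363) + 601802) = 1/(-340*(-7 + 363) + 601802) = 1/(-340*356 + 601802) = 1/(-121040 + 601802) = 1/480762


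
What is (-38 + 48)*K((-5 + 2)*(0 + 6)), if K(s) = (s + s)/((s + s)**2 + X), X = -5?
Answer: -360/1291 ≈ -0.27885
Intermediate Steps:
K(s) = 2*s/(-5 + 4*s**2) (K(s) = (s + s)/((s + s)**2 - 5) = (2*s)/((2*s)**2 - 5) = (2*s)/(4*s**2 - 5) = (2*s)/(-5 + 4*s**2) = 2*s/(-5 + 4*s**2))
(-38 + 48)*K((-5 + 2)*(0 + 6)) = (-38 + 48)*(2*((-5 + 2)*(0 + 6))/(-5 + 4*((-5 + 2)*(0 + 6))**2)) = 10*(2*(-3*6)/(-5 + 4*(-3*6)**2)) = 10*(2*(-18)/(-5 + 4*(-18)**2)) = 10*(2*(-18)/(-5 + 4*324)) = 10*(2*(-18)/(-5 + 1296)) = 10*(2*(-18)/1291) = 10*(2*(-18)*(1/1291)) = 10*(-36/1291) = -360/1291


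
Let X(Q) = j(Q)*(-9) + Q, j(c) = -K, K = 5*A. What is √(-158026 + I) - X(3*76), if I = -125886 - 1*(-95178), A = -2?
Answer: -138 + I*√188734 ≈ -138.0 + 434.44*I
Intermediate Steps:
I = -30708 (I = -125886 + 95178 = -30708)
K = -10 (K = 5*(-2) = -10)
j(c) = 10 (j(c) = -1*(-10) = 10)
X(Q) = -90 + Q (X(Q) = 10*(-9) + Q = -90 + Q)
√(-158026 + I) - X(3*76) = √(-158026 - 30708) - (-90 + 3*76) = √(-188734) - (-90 + 228) = I*√188734 - 1*138 = I*√188734 - 138 = -138 + I*√188734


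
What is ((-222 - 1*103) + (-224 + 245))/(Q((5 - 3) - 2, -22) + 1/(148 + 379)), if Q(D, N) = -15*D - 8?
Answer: 160208/4215 ≈ 38.009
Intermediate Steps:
Q(D, N) = -8 - 15*D
((-222 - 1*103) + (-224 + 245))/(Q((5 - 3) - 2, -22) + 1/(148 + 379)) = ((-222 - 1*103) + (-224 + 245))/((-8 - 15*((5 - 3) - 2)) + 1/(148 + 379)) = ((-222 - 103) + 21)/((-8 - 15*(2 - 2)) + 1/527) = (-325 + 21)/((-8 - 15*0) + 1/527) = -304/((-8 + 0) + 1/527) = -304/(-8 + 1/527) = -304/(-4215/527) = -304*(-527/4215) = 160208/4215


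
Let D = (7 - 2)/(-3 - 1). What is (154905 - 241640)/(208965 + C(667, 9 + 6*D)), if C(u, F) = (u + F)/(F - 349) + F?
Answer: -120561650/290460761 ≈ -0.41507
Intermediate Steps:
D = -5/4 (D = 5/(-4) = 5*(-1/4) = -5/4 ≈ -1.2500)
C(u, F) = F + (F + u)/(-349 + F) (C(u, F) = (F + u)/(-349 + F) + F = F + (F + u)/(-349 + F))
(154905 - 241640)/(208965 + C(667, 9 + 6*D)) = (154905 - 241640)/(208965 + (667 + (9 + 6*(-5/4))**2 - 348*(9 + 6*(-5/4)))/(-349 + (9 + 6*(-5/4)))) = -86735/(208965 + (667 + (9 - 15/2)**2 - 348*(9 - 15/2))/(-349 + (9 - 15/2))) = -86735/(208965 + (667 + (3/2)**2 - 348*3/2)/(-349 + 3/2)) = -86735/(208965 + (667 + 9/4 - 522)/(-695/2)) = -86735/(208965 - 2/695*589/4) = -86735/(208965 - 589/1390) = -86735/290460761/1390 = -86735*1390/290460761 = -120561650/290460761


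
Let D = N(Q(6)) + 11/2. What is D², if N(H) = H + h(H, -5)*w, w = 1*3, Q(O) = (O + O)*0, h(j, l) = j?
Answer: 121/4 ≈ 30.250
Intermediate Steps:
Q(O) = 0 (Q(O) = (2*O)*0 = 0)
w = 3
N(H) = 4*H (N(H) = H + H*3 = H + 3*H = 4*H)
D = 11/2 (D = 4*0 + 11/2 = 0 + 11*(½) = 0 + 11/2 = 11/2 ≈ 5.5000)
D² = (11/2)² = 121/4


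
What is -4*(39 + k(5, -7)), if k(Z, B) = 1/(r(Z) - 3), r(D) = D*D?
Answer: -1718/11 ≈ -156.18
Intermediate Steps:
r(D) = D²
k(Z, B) = 1/(-3 + Z²) (k(Z, B) = 1/(Z² - 3) = 1/(-3 + Z²))
-4*(39 + k(5, -7)) = -4*(39 + 1/(-3 + 5²)) = -4*(39 + 1/(-3 + 25)) = -4*(39 + 1/22) = -4*859/22 = -1718/11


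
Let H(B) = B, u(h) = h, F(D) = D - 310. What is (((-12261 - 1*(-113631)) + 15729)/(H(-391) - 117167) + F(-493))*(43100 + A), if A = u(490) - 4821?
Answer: -135714722631/4354 ≈ -3.1170e+7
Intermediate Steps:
F(D) = -310 + D
A = -4331 (A = 490 - 4821 = -4331)
(((-12261 - 1*(-113631)) + 15729)/(H(-391) - 117167) + F(-493))*(43100 + A) = (((-12261 - 1*(-113631)) + 15729)/(-391 - 117167) + (-310 - 493))*(43100 - 4331) = (((-12261 + 113631) + 15729)/(-117558) - 803)*38769 = ((101370 + 15729)*(-1/117558) - 803)*38769 = (117099*(-1/117558) - 803)*38769 = (-4337/4354 - 803)*38769 = -3500599/4354*38769 = -135714722631/4354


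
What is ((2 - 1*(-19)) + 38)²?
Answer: 3481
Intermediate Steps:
((2 - 1*(-19)) + 38)² = ((2 + 19) + 38)² = (21 + 38)² = 59² = 3481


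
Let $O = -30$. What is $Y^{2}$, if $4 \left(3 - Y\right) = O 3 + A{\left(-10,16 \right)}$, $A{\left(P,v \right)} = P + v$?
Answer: $576$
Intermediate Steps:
$Y = 24$ ($Y = 3 - \frac{\left(-30\right) 3 + \left(-10 + 16\right)}{4} = 3 - \frac{-90 + 6}{4} = 3 - -21 = 3 + 21 = 24$)
$Y^{2} = 24^{2} = 576$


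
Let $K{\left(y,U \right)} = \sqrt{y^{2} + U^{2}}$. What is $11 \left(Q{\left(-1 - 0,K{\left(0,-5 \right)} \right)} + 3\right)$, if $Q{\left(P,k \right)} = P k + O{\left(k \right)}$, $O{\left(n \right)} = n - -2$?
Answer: $55$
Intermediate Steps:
$O{\left(n \right)} = 2 + n$ ($O{\left(n \right)} = n + 2 = 2 + n$)
$K{\left(y,U \right)} = \sqrt{U^{2} + y^{2}}$
$Q{\left(P,k \right)} = 2 + k + P k$ ($Q{\left(P,k \right)} = P k + \left(2 + k\right) = 2 + k + P k$)
$11 \left(Q{\left(-1 - 0,K{\left(0,-5 \right)} \right)} + 3\right) = 11 \left(\left(2 + \sqrt{\left(-5\right)^{2} + 0^{2}} + \left(-1 - 0\right) \sqrt{\left(-5\right)^{2} + 0^{2}}\right) + 3\right) = 11 \left(\left(2 + \sqrt{25 + 0} + \left(-1 + 0\right) \sqrt{25 + 0}\right) + 3\right) = 11 \left(\left(2 + \sqrt{25} - \sqrt{25}\right) + 3\right) = 11 \left(\left(2 + 5 - 5\right) + 3\right) = 11 \left(2 + 3\right) = 11 \cdot 5 = 55$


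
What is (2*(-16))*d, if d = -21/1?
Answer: 672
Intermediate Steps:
d = -21 (d = -21*1 = -21)
(2*(-16))*d = (2*(-16))*(-21) = -32*(-21) = 672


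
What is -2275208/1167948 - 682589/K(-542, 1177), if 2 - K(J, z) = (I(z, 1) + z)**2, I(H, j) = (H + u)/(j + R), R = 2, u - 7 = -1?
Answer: -10846027740869/6488470292886 ≈ -1.6716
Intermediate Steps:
u = 6 (u = 7 - 1 = 6)
I(H, j) = (6 + H)/(2 + j) (I(H, j) = (H + 6)/(j + 2) = (6 + H)/(2 + j))
K(J, z) = 2 - (2 + 4*z/3)**2 (K(J, z) = 2 - ((6 + z)/(2 + 1) + z)**2 = 2 - ((6 + z)/3 + z)**2 = 2 - ((2 + z/3) + z)**2 = 2 - (2 + 4*z/3)**2)
-2275208/1167948 - 682589/K(-542, 1177) = -2275208/1167948 - 682589/(2 - 4*(3 + 2*1177)**2/9) = -2275208*1/1167948 - 682589/(2 - 4*(3 + 2354)**2/9) = -568802/291987 - 682589/(2 - 4/9*2357**2) = -568802/291987 - 682589/(2 - 4/9*5555449) = -568802/291987 - 682589/(2 - 22221796/9) = -568802/291987 - 682589/(-22221778/9) = -568802/291987 - 682589*(-9/22221778) = -568802/291987 + 6143301/22221778 = -10846027740869/6488470292886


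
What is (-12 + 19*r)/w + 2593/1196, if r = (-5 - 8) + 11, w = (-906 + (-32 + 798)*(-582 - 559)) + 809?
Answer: 2266608879/1045427188 ≈ 2.1681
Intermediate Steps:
w = -874103 (w = (-906 + 766*(-1141)) + 809 = (-906 - 874006) + 809 = -874912 + 809 = -874103)
r = -2 (r = -13 + 11 = -2)
(-12 + 19*r)/w + 2593/1196 = (-12 + 19*(-2))/(-874103) + 2593/1196 = (-12 - 38)*(-1/874103) + 2593*(1/1196) = -50*(-1/874103) + 2593/1196 = 50/874103 + 2593/1196 = 2266608879/1045427188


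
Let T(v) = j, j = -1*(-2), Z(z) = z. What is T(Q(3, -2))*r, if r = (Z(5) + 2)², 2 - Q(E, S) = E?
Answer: 98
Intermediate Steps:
Q(E, S) = 2 - E
j = 2
T(v) = 2
r = 49 (r = (5 + 2)² = 7² = 49)
T(Q(3, -2))*r = 2*49 = 98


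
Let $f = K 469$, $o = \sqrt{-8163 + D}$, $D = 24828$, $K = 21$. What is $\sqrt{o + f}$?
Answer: $\sqrt{9849 + \sqrt{16665}} \approx 99.89$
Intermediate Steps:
$o = \sqrt{16665}$ ($o = \sqrt{-8163 + 24828} = \sqrt{16665} \approx 129.09$)
$f = 9849$ ($f = 21 \cdot 469 = 9849$)
$\sqrt{o + f} = \sqrt{\sqrt{16665} + 9849} = \sqrt{9849 + \sqrt{16665}}$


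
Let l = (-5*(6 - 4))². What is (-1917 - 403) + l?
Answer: -2220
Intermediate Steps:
l = 100 (l = (-5*2)² = (-10)² = 100)
(-1917 - 403) + l = (-1917 - 403) + 100 = -2320 + 100 = -2220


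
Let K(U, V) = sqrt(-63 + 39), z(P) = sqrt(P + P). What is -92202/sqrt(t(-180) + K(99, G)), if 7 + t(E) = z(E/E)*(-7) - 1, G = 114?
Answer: -92202/sqrt(-8 - 7*sqrt(2) + 2*I*sqrt(6)) ≈ -2850.4 + 21212.0*I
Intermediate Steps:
z(P) = sqrt(2)*sqrt(P) (z(P) = sqrt(2*P) = sqrt(2)*sqrt(P))
K(U, V) = 2*I*sqrt(6) (K(U, V) = sqrt(-24) = 2*I*sqrt(6))
t(E) = -8 - 7*sqrt(2) (t(E) = -7 + ((sqrt(2)*sqrt(E/E))*(-7) - 1) = -7 + ((sqrt(2)*sqrt(1))*(-7) - 1) = -7 + ((sqrt(2)*1)*(-7) - 1) = -7 + (sqrt(2)*(-7) - 1) = -7 + (-7*sqrt(2) - 1) = -7 + (-1 - 7*sqrt(2)) = -8 - 7*sqrt(2))
-92202/sqrt(t(-180) + K(99, G)) = -92202/sqrt((-8 - 7*sqrt(2)) + 2*I*sqrt(6)) = -92202/sqrt(-8 - 7*sqrt(2) + 2*I*sqrt(6))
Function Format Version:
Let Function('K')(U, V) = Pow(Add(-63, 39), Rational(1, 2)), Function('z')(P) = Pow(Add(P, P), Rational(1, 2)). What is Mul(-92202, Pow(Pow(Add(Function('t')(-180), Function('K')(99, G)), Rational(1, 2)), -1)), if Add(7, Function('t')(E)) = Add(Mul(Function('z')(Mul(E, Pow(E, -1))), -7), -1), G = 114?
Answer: Mul(-92202, Pow(Add(-8, Mul(-7, Pow(2, Rational(1, 2))), Mul(2, I, Pow(6, Rational(1, 2)))), Rational(-1, 2))) ≈ Add(-2850.4, Mul(21212., I))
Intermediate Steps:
Function('z')(P) = Mul(Pow(2, Rational(1, 2)), Pow(P, Rational(1, 2))) (Function('z')(P) = Pow(Mul(2, P), Rational(1, 2)) = Mul(Pow(2, Rational(1, 2)), Pow(P, Rational(1, 2))))
Function('K')(U, V) = Mul(2, I, Pow(6, Rational(1, 2))) (Function('K')(U, V) = Pow(-24, Rational(1, 2)) = Mul(2, I, Pow(6, Rational(1, 2))))
Function('t')(E) = Add(-8, Mul(-7, Pow(2, Rational(1, 2)))) (Function('t')(E) = Add(-7, Add(Mul(Mul(Pow(2, Rational(1, 2)), Pow(Mul(E, Pow(E, -1)), Rational(1, 2))), -7), -1)) = Add(-7, Add(Mul(Mul(Pow(2, Rational(1, 2)), Pow(1, Rational(1, 2))), -7), -1)) = Add(-7, Add(Mul(Mul(Pow(2, Rational(1, 2)), 1), -7), -1)) = Add(-7, Add(Mul(Pow(2, Rational(1, 2)), -7), -1)) = Add(-7, Add(Mul(-7, Pow(2, Rational(1, 2))), -1)) = Add(-7, Add(-1, Mul(-7, Pow(2, Rational(1, 2))))) = Add(-8, Mul(-7, Pow(2, Rational(1, 2)))))
Mul(-92202, Pow(Pow(Add(Function('t')(-180), Function('K')(99, G)), Rational(1, 2)), -1)) = Mul(-92202, Pow(Pow(Add(Add(-8, Mul(-7, Pow(2, Rational(1, 2)))), Mul(2, I, Pow(6, Rational(1, 2)))), Rational(1, 2)), -1)) = Mul(-92202, Pow(Pow(Add(-8, Mul(-7, Pow(2, Rational(1, 2))), Mul(2, I, Pow(6, Rational(1, 2)))), Rational(1, 2)), -1)) = Mul(-92202, Pow(Add(-8, Mul(-7, Pow(2, Rational(1, 2))), Mul(2, I, Pow(6, Rational(1, 2)))), Rational(-1, 2)))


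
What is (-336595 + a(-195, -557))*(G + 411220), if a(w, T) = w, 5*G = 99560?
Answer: -145200946280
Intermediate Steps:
G = 19912 (G = (⅕)*99560 = 19912)
(-336595 + a(-195, -557))*(G + 411220) = (-336595 - 195)*(19912 + 411220) = -336790*431132 = -145200946280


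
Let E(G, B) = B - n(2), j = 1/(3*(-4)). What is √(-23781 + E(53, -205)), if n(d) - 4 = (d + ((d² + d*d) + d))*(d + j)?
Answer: I*√24013 ≈ 154.96*I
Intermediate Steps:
j = -1/12 (j = 1/(-12) = -1/12 ≈ -0.083333)
n(d) = 4 + (-1/12 + d)*(2*d + 2*d²) (n(d) = 4 + (d + ((d² + d*d) + d))*(d - 1/12) = 4 + (d + ((d² + d²) + d))*(-1/12 + d) = 4 + (d + (2*d² + d))*(-1/12 + d) = 4 + (d + (d + 2*d²))*(-1/12 + d) = 4 + (2*d + 2*d²)*(-1/12 + d) = 4 + (-1/12 + d)*(2*d + 2*d²))
E(G, B) = -27 + B (E(G, B) = B - (4 + 2*2³ - ⅙*2 + (11/6)*2²) = B - (4 + 2*8 - ⅓ + (11/6)*4) = B - (4 + 16 - ⅓ + 22/3) = B - 1*27 = B - 27 = -27 + B)
√(-23781 + E(53, -205)) = √(-23781 + (-27 - 205)) = √(-23781 - 232) = √(-24013) = I*√24013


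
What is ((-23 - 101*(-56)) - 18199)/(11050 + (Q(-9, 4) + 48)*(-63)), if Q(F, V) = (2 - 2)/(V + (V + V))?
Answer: -6283/4013 ≈ -1.5657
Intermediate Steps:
Q(F, V) = 0 (Q(F, V) = 0/(V + 2*V) = 0/((3*V)) = 0*(1/(3*V)) = 0)
((-23 - 101*(-56)) - 18199)/(11050 + (Q(-9, 4) + 48)*(-63)) = ((-23 - 101*(-56)) - 18199)/(11050 + (0 + 48)*(-63)) = ((-23 + 5656) - 18199)/(11050 + 48*(-63)) = (5633 - 18199)/(11050 - 3024) = -12566/8026 = -12566*1/8026 = -6283/4013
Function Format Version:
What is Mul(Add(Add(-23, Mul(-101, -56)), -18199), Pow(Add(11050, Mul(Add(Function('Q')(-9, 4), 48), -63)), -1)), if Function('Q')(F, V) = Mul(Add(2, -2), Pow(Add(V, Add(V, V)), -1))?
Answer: Rational(-6283, 4013) ≈ -1.5657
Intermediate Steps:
Function('Q')(F, V) = 0 (Function('Q')(F, V) = Mul(0, Pow(Add(V, Mul(2, V)), -1)) = Mul(0, Pow(Mul(3, V), -1)) = Mul(0, Mul(Rational(1, 3), Pow(V, -1))) = 0)
Mul(Add(Add(-23, Mul(-101, -56)), -18199), Pow(Add(11050, Mul(Add(Function('Q')(-9, 4), 48), -63)), -1)) = Mul(Add(Add(-23, Mul(-101, -56)), -18199), Pow(Add(11050, Mul(Add(0, 48), -63)), -1)) = Mul(Add(Add(-23, 5656), -18199), Pow(Add(11050, Mul(48, -63)), -1)) = Mul(Add(5633, -18199), Pow(Add(11050, -3024), -1)) = Mul(-12566, Pow(8026, -1)) = Mul(-12566, Rational(1, 8026)) = Rational(-6283, 4013)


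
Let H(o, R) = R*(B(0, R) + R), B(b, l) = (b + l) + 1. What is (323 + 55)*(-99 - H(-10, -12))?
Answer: -141750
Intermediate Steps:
B(b, l) = 1 + b + l
H(o, R) = R*(1 + 2*R) (H(o, R) = R*((1 + 0 + R) + R) = R*((1 + R) + R) = R*(1 + 2*R))
(323 + 55)*(-99 - H(-10, -12)) = (323 + 55)*(-99 - (-12)*(1 + 2*(-12))) = 378*(-99 - (-12)*(1 - 24)) = 378*(-99 - (-12)*(-23)) = 378*(-99 - 1*276) = 378*(-99 - 276) = 378*(-375) = -141750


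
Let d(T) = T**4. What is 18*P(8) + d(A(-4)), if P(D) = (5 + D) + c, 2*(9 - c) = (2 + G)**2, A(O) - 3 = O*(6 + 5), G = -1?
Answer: 2826148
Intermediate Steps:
A(O) = 3 + 11*O (A(O) = 3 + O*(6 + 5) = 3 + O*11 = 3 + 11*O)
c = 17/2 (c = 9 - (2 - 1)**2/2 = 9 - 1/2*1**2 = 9 - 1/2*1 = 9 - 1/2 = 17/2 ≈ 8.5000)
P(D) = 27/2 + D (P(D) = (5 + D) + 17/2 = 27/2 + D)
18*P(8) + d(A(-4)) = 18*(27/2 + 8) + (3 + 11*(-4))**4 = 18*(43/2) + (3 - 44)**4 = 387 + (-41)**4 = 387 + 2825761 = 2826148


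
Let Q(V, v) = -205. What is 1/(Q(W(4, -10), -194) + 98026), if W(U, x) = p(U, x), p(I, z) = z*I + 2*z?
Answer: 1/97821 ≈ 1.0223e-5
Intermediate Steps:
p(I, z) = 2*z + I*z (p(I, z) = I*z + 2*z = 2*z + I*z)
W(U, x) = x*(2 + U)
1/(Q(W(4, -10), -194) + 98026) = 1/(-205 + 98026) = 1/97821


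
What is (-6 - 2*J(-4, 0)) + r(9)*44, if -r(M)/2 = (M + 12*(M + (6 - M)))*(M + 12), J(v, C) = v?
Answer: -149686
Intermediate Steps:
r(M) = -2*(12 + M)*(72 + M) (r(M) = -2*(M + 12*(M + (6 - M)))*(M + 12) = -2*(M + 12*6)*(12 + M) = -2*(M + 72)*(12 + M) = -2*(72 + M)*(12 + M) = -2*(12 + M)*(72 + M))
(-6 - 2*J(-4, 0)) + r(9)*44 = (-6 - 2*(-4)) + (-1728 - 168*9 - 2*9²)*44 = (-6 + 8) + (-1728 - 1512 - 2*81)*44 = 2 + (-1728 - 1512 - 162)*44 = 2 - 3402*44 = 2 - 149688 = -149686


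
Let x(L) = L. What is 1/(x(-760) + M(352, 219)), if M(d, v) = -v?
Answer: -1/979 ≈ -0.0010215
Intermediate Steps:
1/(x(-760) + M(352, 219)) = 1/(-760 - 1*219) = 1/(-760 - 219) = 1/(-979) = -1/979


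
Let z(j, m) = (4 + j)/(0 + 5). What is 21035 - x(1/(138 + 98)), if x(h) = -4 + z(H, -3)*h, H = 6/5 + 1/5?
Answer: 124130073/5900 ≈ 21039.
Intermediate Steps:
H = 7/5 (H = 6*(⅕) + 1*(⅕) = 6/5 + ⅕ = 7/5 ≈ 1.4000)
z(j, m) = ⅘ + j/5 (z(j, m) = (4 + j)/5 = (4 + j)*(⅕) = ⅘ + j/5)
x(h) = -4 + 27*h/25 (x(h) = -4 + (⅘ + (⅕)*(7/5))*h = -4 + (⅘ + 7/25)*h = -4 + 27*h/25)
21035 - x(1/(138 + 98)) = 21035 - (-4 + 27/(25*(138 + 98))) = 21035 - (-4 + (27/25)/236) = 21035 - (-4 + (27/25)*(1/236)) = 21035 - (-4 + 27/5900) = 21035 - 1*(-23573/5900) = 21035 + 23573/5900 = 124130073/5900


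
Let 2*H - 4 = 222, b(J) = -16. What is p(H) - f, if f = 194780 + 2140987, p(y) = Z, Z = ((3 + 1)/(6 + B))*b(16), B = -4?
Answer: -2335799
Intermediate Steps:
H = 113 (H = 2 + (½)*222 = 2 + 111 = 113)
Z = -32 (Z = ((3 + 1)/(6 - 4))*(-16) = (4/2)*(-16) = (4*(½))*(-16) = 2*(-16) = -32)
p(y) = -32
f = 2335767
p(H) - f = -32 - 1*2335767 = -32 - 2335767 = -2335799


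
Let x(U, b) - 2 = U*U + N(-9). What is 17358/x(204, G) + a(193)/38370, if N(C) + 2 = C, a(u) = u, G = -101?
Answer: 74895179/177384510 ≈ 0.42222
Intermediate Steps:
N(C) = -2 + C
x(U, b) = -9 + U**2 (x(U, b) = 2 + (U*U + (-2 - 9)) = 2 + (U**2 - 11) = 2 + (-11 + U**2) = -9 + U**2)
17358/x(204, G) + a(193)/38370 = 17358/(-9 + 204**2) + 193/38370 = 17358/(-9 + 41616) + 193*(1/38370) = 17358/41607 + 193/38370 = 17358*(1/41607) + 193/38370 = 5786/13869 + 193/38370 = 74895179/177384510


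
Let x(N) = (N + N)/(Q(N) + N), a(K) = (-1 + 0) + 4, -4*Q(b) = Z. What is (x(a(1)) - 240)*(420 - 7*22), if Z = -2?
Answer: -63384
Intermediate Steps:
Q(b) = ½ (Q(b) = -¼*(-2) = ½)
a(K) = 3 (a(K) = -1 + 4 = 3)
x(N) = 2*N/(½ + N) (x(N) = (N + N)/(½ + N) = (2*N)/(½ + N) = 2*N/(½ + N))
(x(a(1)) - 240)*(420 - 7*22) = (4*3/(1 + 2*3) - 240)*(420 - 7*22) = (4*3/(1 + 6) - 240)*(420 - 154) = (4*3/7 - 240)*266 = (4*3*(⅐) - 240)*266 = (12/7 - 240)*266 = -1668/7*266 = -63384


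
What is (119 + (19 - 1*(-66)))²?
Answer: 41616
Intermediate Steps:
(119 + (19 - 1*(-66)))² = (119 + (19 + 66))² = (119 + 85)² = 204² = 41616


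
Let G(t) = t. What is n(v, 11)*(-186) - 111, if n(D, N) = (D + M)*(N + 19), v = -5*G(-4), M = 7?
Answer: -150771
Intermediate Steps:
v = 20 (v = -5*(-4) = 20)
n(D, N) = (7 + D)*(19 + N) (n(D, N) = (D + 7)*(N + 19) = (7 + D)*(19 + N))
n(v, 11)*(-186) - 111 = (133 + 7*11 + 19*20 + 20*11)*(-186) - 111 = (133 + 77 + 380 + 220)*(-186) - 111 = 810*(-186) - 111 = -150660 - 111 = -150771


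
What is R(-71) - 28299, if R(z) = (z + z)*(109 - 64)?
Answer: -34689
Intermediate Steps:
R(z) = 90*z (R(z) = (2*z)*45 = 90*z)
R(-71) - 28299 = 90*(-71) - 28299 = -6390 - 28299 = -34689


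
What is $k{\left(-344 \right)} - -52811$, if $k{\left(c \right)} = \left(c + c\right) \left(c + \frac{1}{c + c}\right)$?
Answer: $289484$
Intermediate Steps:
$k{\left(c \right)} = 2 c \left(c + \frac{1}{2 c}\right)$
$k{\left(-344 \right)} - -52811 = \left(1 + 2 \left(-344\right)^{2}\right) - -52811 = \left(1 + 2 \cdot 118336\right) + 52811 = \left(1 + 236672\right) + 52811 = 236673 + 52811 = 289484$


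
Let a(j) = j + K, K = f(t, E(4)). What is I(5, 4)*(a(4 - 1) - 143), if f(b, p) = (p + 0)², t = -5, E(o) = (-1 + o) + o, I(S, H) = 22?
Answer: -2002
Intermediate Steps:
E(o) = -1 + 2*o
f(b, p) = p²
K = 49 (K = (-1 + 2*4)² = (-1 + 8)² = 7² = 49)
a(j) = 49 + j (a(j) = j + 49 = 49 + j)
I(5, 4)*(a(4 - 1) - 143) = 22*((49 + (4 - 1)) - 143) = 22*((49 + 3) - 143) = 22*(52 - 143) = 22*(-91) = -2002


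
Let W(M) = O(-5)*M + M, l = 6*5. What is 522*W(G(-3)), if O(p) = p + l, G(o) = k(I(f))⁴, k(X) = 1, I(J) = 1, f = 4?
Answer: 13572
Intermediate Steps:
l = 30
G(o) = 1 (G(o) = 1⁴ = 1)
O(p) = 30 + p (O(p) = p + 30 = 30 + p)
W(M) = 26*M (W(M) = (30 - 5)*M + M = 25*M + M = 26*M)
522*W(G(-3)) = 522*(26*1) = 522*26 = 13572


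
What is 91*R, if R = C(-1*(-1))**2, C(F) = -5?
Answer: 2275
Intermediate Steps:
R = 25 (R = (-5)**2 = 25)
91*R = 91*25 = 2275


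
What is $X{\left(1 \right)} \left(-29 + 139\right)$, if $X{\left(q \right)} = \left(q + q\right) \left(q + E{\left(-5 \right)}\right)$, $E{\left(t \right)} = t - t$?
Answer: $220$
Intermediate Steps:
$E{\left(t \right)} = 0$
$X{\left(q \right)} = 2 q^{2}$ ($X{\left(q \right)} = \left(q + q\right) \left(q + 0\right) = 2 q q = 2 q^{2}$)
$X{\left(1 \right)} \left(-29 + 139\right) = 2 \cdot 1^{2} \left(-29 + 139\right) = 2 \cdot 1 \cdot 110 = 2 \cdot 110 = 220$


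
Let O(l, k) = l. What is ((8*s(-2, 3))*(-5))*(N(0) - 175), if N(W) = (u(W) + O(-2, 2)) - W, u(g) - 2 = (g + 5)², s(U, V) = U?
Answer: -12000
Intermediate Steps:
u(g) = 2 + (5 + g)² (u(g) = 2 + (g + 5)² = 2 + (5 + g)²)
N(W) = (5 + W)² - W (N(W) = ((2 + (5 + W)²) - 2) - W = (5 + W)² - W)
((8*s(-2, 3))*(-5))*(N(0) - 175) = ((8*(-2))*(-5))*(((5 + 0)² - 1*0) - 175) = (-16*(-5))*((5² + 0) - 175) = 80*((25 + 0) - 175) = 80*(25 - 175) = 80*(-150) = -12000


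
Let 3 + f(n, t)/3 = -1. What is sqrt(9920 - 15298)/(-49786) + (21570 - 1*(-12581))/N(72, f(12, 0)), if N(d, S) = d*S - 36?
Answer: -34151/900 - I*sqrt(5378)/49786 ≈ -37.946 - 0.001473*I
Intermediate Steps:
f(n, t) = -12 (f(n, t) = -9 + 3*(-1) = -9 - 3 = -12)
N(d, S) = -36 + S*d (N(d, S) = S*d - 36 = -36 + S*d)
sqrt(9920 - 15298)/(-49786) + (21570 - 1*(-12581))/N(72, f(12, 0)) = sqrt(9920 - 15298)/(-49786) + (21570 - 1*(-12581))/(-36 - 12*72) = sqrt(-5378)*(-1/49786) + (21570 + 12581)/(-36 - 864) = (I*sqrt(5378))*(-1/49786) + 34151/(-900) = -I*sqrt(5378)/49786 + 34151*(-1/900) = -I*sqrt(5378)/49786 - 34151/900 = -34151/900 - I*sqrt(5378)/49786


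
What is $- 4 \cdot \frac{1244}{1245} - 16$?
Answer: $- \frac{24896}{1245} \approx -19.997$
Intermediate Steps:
$- 4 \cdot \frac{1244}{1245} - 16 = - 4 \cdot 1244 \cdot \frac{1}{1245} - 16 = \left(-4\right) \frac{1244}{1245} - 16 = - \frac{4976}{1245} - 16 = - \frac{24896}{1245}$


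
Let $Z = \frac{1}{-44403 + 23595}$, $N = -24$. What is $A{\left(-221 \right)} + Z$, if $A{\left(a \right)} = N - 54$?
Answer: $- \frac{1623025}{20808} \approx -78.0$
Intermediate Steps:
$A{\left(a \right)} = -78$ ($A{\left(a \right)} = -24 - 54 = -78$)
$Z = - \frac{1}{20808}$ ($Z = \frac{1}{-20808} = - \frac{1}{20808} \approx -4.8058 \cdot 10^{-5}$)
$A{\left(-221 \right)} + Z = -78 - \frac{1}{20808} = - \frac{1623025}{20808}$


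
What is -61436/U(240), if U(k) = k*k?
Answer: -15359/14400 ≈ -1.0666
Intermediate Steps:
U(k) = k²
-61436/U(240) = -61436/(240²) = -61436/57600 = -61436*1/57600 = -15359/14400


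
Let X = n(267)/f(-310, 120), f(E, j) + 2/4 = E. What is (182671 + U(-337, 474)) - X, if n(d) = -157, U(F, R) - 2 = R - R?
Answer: 113439619/621 ≈ 1.8267e+5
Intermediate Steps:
f(E, j) = -½ + E
U(F, R) = 2 (U(F, R) = 2 + (R - R) = 2 + 0 = 2)
X = 314/621 (X = -157/(-½ - 310) = -157/(-621/2) = -157*(-2/621) = 314/621 ≈ 0.50564)
(182671 + U(-337, 474)) - X = (182671 + 2) - 1*314/621 = 182673 - 314/621 = 113439619/621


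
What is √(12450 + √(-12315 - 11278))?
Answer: √(12450 + I*√23593) ≈ 111.58 + 0.6883*I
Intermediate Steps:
√(12450 + √(-12315 - 11278)) = √(12450 + √(-23593)) = √(12450 + I*√23593)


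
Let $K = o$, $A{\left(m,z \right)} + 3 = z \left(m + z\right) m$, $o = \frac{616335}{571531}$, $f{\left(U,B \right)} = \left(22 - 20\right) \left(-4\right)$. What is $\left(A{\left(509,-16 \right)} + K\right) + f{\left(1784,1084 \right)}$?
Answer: $- \frac{2294698063258}{571531} \approx -4.015 \cdot 10^{6}$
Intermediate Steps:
$f{\left(U,B \right)} = -8$ ($f{\left(U,B \right)} = 2 \left(-4\right) = -8$)
$o = \frac{616335}{571531}$ ($o = 616335 \cdot \frac{1}{571531} = \frac{616335}{571531} \approx 1.0784$)
$A{\left(m,z \right)} = -3 + m z \left(m + z\right)$ ($A{\left(m,z \right)} = -3 + z \left(m + z\right) m = -3 + m z \left(m + z\right)$)
$K = \frac{616335}{571531} \approx 1.0784$
$\left(A{\left(509,-16 \right)} + K\right) + f{\left(1784,1084 \right)} = \left(\left(-3 + 509 \left(-16\right)^{2} - 16 \cdot 509^{2}\right) + \frac{616335}{571531}\right) - 8 = \left(\left(-3 + 509 \cdot 256 - 4145296\right) + \frac{616335}{571531}\right) - 8 = \left(\left(-3 + 130304 - 4145296\right) + \frac{616335}{571531}\right) - 8 = \left(-4014995 + \frac{616335}{571531}\right) - 8 = - \frac{2294693491010}{571531} - 8 = - \frac{2294698063258}{571531}$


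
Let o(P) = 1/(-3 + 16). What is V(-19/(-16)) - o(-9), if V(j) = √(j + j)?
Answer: -1/13 + √38/4 ≈ 1.4642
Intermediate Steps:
o(P) = 1/13
V(j) = √2*√j (V(j) = √(2*j) = √2*√j)
V(-19/(-16)) - o(-9) = √2*√(-19/(-16)) - 1*1/13 = √2*√(-19*(-1/16)) - 1/13 = √2*√(19/16) - 1/13 = √2*(√19/4) - 1/13 = √38/4 - 1/13 = -1/13 + √38/4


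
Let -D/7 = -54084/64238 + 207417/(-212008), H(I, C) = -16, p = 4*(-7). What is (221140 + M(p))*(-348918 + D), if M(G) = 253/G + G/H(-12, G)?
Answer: -3677670495271173025167/47666394664 ≈ -7.7154e+10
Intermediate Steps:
p = -28
D = 86766028713/6809484952 (D = -7*(-54084/64238 + 207417/(-212008)) = -7*(-54084*1/64238 + 207417*(-1/212008)) = -7*(-27042/32119 - 207417/212008) = -7*(-12395146959/6809484952) = 86766028713/6809484952 ≈ 12.742)
M(G) = 253/G - G/16 (M(G) = 253/G + G/(-16) = 253/G + G*(-1/16) = 253/G - G/16)
(221140 + M(p))*(-348918 + D) = (221140 + (253/(-28) - 1/16*(-28)))*(-348918 + 86766028713/6809484952) = (221140 + (253*(-1/28) + 7/4))*(-2375865104453223/6809484952) = (221140 + (-253/28 + 7/4))*(-2375865104453223/6809484952) = (221140 - 51/7)*(-2375865104453223/6809484952) = (1547929/7)*(-2375865104453223/6809484952) = -3677670495271173025167/47666394664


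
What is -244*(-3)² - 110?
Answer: -2306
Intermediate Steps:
-244*(-3)² - 110 = -244*9 - 110 = -2196 - 110 = -2306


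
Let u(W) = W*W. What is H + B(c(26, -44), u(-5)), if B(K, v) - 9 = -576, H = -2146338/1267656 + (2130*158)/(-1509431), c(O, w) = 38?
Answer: -181431071433705/318906543956 ≈ -568.92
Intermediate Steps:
H = -611061010653/318906543956 (H = -2146338*1/1267656 + 336540*(-1/1509431) = -357723/211276 - 336540/1509431 = -611061010653/318906543956 ≈ -1.9161)
u(W) = W²
B(K, v) = -567 (B(K, v) = 9 - 576 = -567)
H + B(c(26, -44), u(-5)) = -611061010653/318906543956 - 567 = -181431071433705/318906543956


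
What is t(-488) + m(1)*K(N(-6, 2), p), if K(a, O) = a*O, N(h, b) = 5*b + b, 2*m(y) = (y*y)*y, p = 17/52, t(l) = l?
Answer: -12637/26 ≈ -486.04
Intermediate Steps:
p = 17/52 (p = 17*(1/52) = 17/52 ≈ 0.32692)
m(y) = y³/2 (m(y) = ((y*y)*y)/2 = (y²*y)/2 = y³/2)
N(h, b) = 6*b
K(a, O) = O*a
t(-488) + m(1)*K(N(-6, 2), p) = -488 + ((½)*1³)*(17*(6*2)/52) = -488 + ((½)*1)*((17/52)*12) = -488 + (½)*(51/13) = -488 + 51/26 = -12637/26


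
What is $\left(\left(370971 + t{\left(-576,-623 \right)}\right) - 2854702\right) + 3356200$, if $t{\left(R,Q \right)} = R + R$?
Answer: $871317$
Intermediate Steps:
$t{\left(R,Q \right)} = 2 R$
$\left(\left(370971 + t{\left(-576,-623 \right)}\right) - 2854702\right) + 3356200 = \left(\left(370971 + 2 \left(-576\right)\right) - 2854702\right) + 3356200 = \left(\left(370971 - 1152\right) - 2854702\right) + 3356200 = \left(369819 - 2854702\right) + 3356200 = -2484883 + 3356200 = 871317$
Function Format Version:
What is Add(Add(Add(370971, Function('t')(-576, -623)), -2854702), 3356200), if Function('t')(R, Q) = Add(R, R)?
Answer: 871317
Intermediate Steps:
Function('t')(R, Q) = Mul(2, R)
Add(Add(Add(370971, Function('t')(-576, -623)), -2854702), 3356200) = Add(Add(Add(370971, Mul(2, -576)), -2854702), 3356200) = Add(Add(Add(370971, -1152), -2854702), 3356200) = Add(Add(369819, -2854702), 3356200) = Add(-2484883, 3356200) = 871317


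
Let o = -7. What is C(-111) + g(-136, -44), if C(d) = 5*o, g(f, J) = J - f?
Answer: 57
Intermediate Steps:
C(d) = -35 (C(d) = 5*(-7) = -35)
C(-111) + g(-136, -44) = -35 + (-44 - 1*(-136)) = -35 + (-44 + 136) = -35 + 92 = 57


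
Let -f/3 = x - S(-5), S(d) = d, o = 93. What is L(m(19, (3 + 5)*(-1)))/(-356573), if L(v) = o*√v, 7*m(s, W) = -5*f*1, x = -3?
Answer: -93*√210/2496011 ≈ -0.00053994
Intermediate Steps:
f = -6 (f = -3*(-3 - 1*(-5)) = -3*(-3 + 5) = -3*2 = -6)
m(s, W) = 30/7 (m(s, W) = (-5*(-6)*1)/7 = (30*1)/7 = (⅐)*30 = 30/7)
L(v) = 93*√v
L(m(19, (3 + 5)*(-1)))/(-356573) = (93*√(30/7))/(-356573) = (93*(√210/7))*(-1/356573) = (93*√210/7)*(-1/356573) = -93*√210/2496011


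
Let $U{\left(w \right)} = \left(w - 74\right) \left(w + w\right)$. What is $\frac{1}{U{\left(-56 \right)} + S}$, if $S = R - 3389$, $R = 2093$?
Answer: $\frac{1}{13264} \approx 7.5392 \cdot 10^{-5}$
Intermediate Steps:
$U{\left(w \right)} = 2 w \left(-74 + w\right)$ ($U{\left(w \right)} = \left(-74 + w\right) 2 w = 2 w \left(-74 + w\right)$)
$S = -1296$ ($S = 2093 - 3389 = -1296$)
$\frac{1}{U{\left(-56 \right)} + S} = \frac{1}{2 \left(-56\right) \left(-74 - 56\right) - 1296} = \frac{1}{2 \left(-56\right) \left(-130\right) - 1296} = \frac{1}{14560 - 1296} = \frac{1}{13264}$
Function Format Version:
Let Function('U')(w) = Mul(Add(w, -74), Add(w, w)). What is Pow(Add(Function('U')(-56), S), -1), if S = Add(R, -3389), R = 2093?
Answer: Rational(1, 13264) ≈ 7.5392e-5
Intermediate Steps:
Function('U')(w) = Mul(2, w, Add(-74, w)) (Function('U')(w) = Mul(Add(-74, w), Mul(2, w)) = Mul(2, w, Add(-74, w)))
S = -1296 (S = Add(2093, -3389) = -1296)
Pow(Add(Function('U')(-56), S), -1) = Pow(Add(Mul(2, -56, Add(-74, -56)), -1296), -1) = Pow(Add(Mul(2, -56, -130), -1296), -1) = Pow(Add(14560, -1296), -1) = Pow(13264, -1) = Rational(1, 13264)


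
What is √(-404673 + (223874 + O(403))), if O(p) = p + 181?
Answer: I*√180215 ≈ 424.52*I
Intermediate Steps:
O(p) = 181 + p
√(-404673 + (223874 + O(403))) = √(-404673 + (223874 + (181 + 403))) = √(-404673 + (223874 + 584)) = √(-404673 + 224458) = √(-180215) = I*√180215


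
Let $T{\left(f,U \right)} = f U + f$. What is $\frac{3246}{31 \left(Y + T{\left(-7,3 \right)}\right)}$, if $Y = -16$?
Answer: $- \frac{1623}{682} \approx -2.3798$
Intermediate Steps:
$T{\left(f,U \right)} = f + U f$ ($T{\left(f,U \right)} = U f + f = f + U f$)
$\frac{3246}{31 \left(Y + T{\left(-7,3 \right)}\right)} = \frac{3246}{31 \left(-16 - 7 \left(1 + 3\right)\right)} = \frac{3246}{31 \left(-16 - 28\right)} = \frac{3246}{31 \left(-44\right)} = \frac{3246}{-1364} = 3246 \left(- \frac{1}{1364}\right) = - \frac{1623}{682}$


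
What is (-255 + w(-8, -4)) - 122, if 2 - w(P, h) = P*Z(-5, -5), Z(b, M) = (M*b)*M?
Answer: -1375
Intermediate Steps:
Z(b, M) = b*M**2
w(P, h) = 2 + 125*P (w(P, h) = 2 - P*(-5*(-5)**2) = 2 - P*(-5*25) = 2 - P*(-125) = 2 - (-125)*P = 2 + 125*P)
(-255 + w(-8, -4)) - 122 = (-255 + (2 + 125*(-8))) - 122 = (-255 + (2 - 1000)) - 122 = (-255 - 998) - 122 = -1253 - 122 = -1375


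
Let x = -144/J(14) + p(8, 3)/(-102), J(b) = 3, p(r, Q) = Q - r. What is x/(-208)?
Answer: 4891/21216 ≈ 0.23053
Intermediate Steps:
x = -4891/102 (x = -144/3 + (3 - 1*8)/(-102) = -144*⅓ + (3 - 8)*(-1/102) = -48 - 5*(-1/102) = -48 + 5/102 = -4891/102 ≈ -47.951)
x/(-208) = -4891/102/(-208) = -1/208*(-4891/102) = 4891/21216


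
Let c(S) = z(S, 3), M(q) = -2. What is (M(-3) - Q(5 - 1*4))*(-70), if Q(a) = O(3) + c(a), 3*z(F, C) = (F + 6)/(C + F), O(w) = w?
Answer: 2345/6 ≈ 390.83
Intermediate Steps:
z(F, C) = (6 + F)/(3*(C + F)) (z(F, C) = ((F + 6)/(C + F))/3 = ((6 + F)/(C + F))/3 = (6 + F)/(3*(C + F)))
c(S) = (2 + S/3)/(3 + S)
Q(a) = 3 + (6 + a)/(3*(3 + a))
(M(-3) - Q(5 - 1*4))*(-70) = (-2 - (33 + 10*(5 - 1*4))/(3*(3 + (5 - 1*4))))*(-70) = (-2 - (33 + 10*(5 - 4))/(3*(3 + (5 - 4))))*(-70) = (-2 - (33 + 10*1)/(3*(3 + 1)))*(-70) = (-2 - (33 + 10)/(3*4))*(-70) = (-2 - 43/(3*4))*(-70) = (-2 - 1*43/12)*(-70) = (-2 - 43/12)*(-70) = -67/12*(-70) = 2345/6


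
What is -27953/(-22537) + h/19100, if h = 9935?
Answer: 151561479/86091340 ≈ 1.7605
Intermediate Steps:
-27953/(-22537) + h/19100 = -27953/(-22537) + 9935/19100 = -27953*(-1/22537) + 9935*(1/19100) = 27953/22537 + 1987/3820 = 151561479/86091340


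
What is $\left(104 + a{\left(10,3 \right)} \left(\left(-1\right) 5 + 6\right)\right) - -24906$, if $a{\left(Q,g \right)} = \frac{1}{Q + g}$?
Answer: $\frac{325131}{13} \approx 25010.0$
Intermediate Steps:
$\left(104 + a{\left(10,3 \right)} \left(\left(-1\right) 5 + 6\right)\right) - -24906 = \left(104 + \frac{\left(-1\right) 5 + 6}{10 + 3}\right) - -24906 = \left(104 + \frac{-5 + 6}{13}\right) + 24906 = \left(104 + \frac{1}{13} \cdot 1\right) + 24906 = \left(104 + \frac{1}{13}\right) + 24906 = \frac{1353}{13} + 24906 = \frac{325131}{13}$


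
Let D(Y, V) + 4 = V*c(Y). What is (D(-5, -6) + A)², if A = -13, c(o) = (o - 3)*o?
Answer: 66049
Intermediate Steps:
c(o) = o*(-3 + o) (c(o) = (-3 + o)*o = o*(-3 + o))
D(Y, V) = -4 + V*Y*(-3 + Y) (D(Y, V) = -4 + V*(Y*(-3 + Y)) = -4 + V*Y*(-3 + Y))
(D(-5, -6) + A)² = ((-4 - 6*(-5)*(-3 - 5)) - 13)² = ((-4 - 6*(-5)*(-8)) - 13)² = ((-4 - 240) - 13)² = (-244 - 13)² = (-257)² = 66049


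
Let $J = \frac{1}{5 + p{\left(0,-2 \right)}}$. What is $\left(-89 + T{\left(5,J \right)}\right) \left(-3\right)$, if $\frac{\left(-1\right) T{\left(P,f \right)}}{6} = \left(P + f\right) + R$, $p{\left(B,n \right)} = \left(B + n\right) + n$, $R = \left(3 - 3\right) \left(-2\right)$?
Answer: $375$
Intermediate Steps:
$R = 0$ ($R = 0 \left(-2\right) = 0$)
$p{\left(B,n \right)} = B + 2 n$
$J = 1$ ($J = \frac{1}{5 + \left(0 + 2 \left(-2\right)\right)} = \frac{1}{5 + \left(0 - 4\right)} = \frac{1}{5 - 4} = 1^{-1} = 1$)
$T{\left(P,f \right)} = - 6 P - 6 f$ ($T{\left(P,f \right)} = - 6 \left(\left(P + f\right) + 0\right) = - 6 \left(P + f\right) = - 6 P - 6 f$)
$\left(-89 + T{\left(5,J \right)}\right) \left(-3\right) = \left(-89 - 36\right) \left(-3\right) = \left(-125\right) \left(-3\right) = 375$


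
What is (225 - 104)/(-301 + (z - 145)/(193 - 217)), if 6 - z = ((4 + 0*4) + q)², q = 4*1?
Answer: -2904/7021 ≈ -0.41362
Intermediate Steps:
q = 4
z = -58 (z = 6 - ((4 + 0*4) + 4)² = 6 - ((4 + 0) + 4)² = 6 - (4 + 4)² = 6 - 1*8² = 6 - 1*64 = 6 - 64 = -58)
(225 - 104)/(-301 + (z - 145)/(193 - 217)) = (225 - 104)/(-301 + (-58 - 145)/(193 - 217)) = 121/(-301 - 203/(-24)) = 121/(-301 - 203*(-1/24)) = 121/(-301 + 203/24) = 121/(-7021/24) = 121*(-24/7021) = -2904/7021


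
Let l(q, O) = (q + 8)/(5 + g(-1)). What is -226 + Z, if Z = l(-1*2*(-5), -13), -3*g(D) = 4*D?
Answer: -4240/19 ≈ -223.16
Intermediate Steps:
g(D) = -4*D/3
l(q, O) = 24/19 + 3*q/19 (l(q, O) = (q + 8)/(5 - 4/3*(-1)) = (8 + q)/(5 + 4/3) = (8 + q)/(19/3) = (8 + q)*(3/19) = 24/19 + 3*q/19)
Z = 54/19 (Z = 24/19 + 3*(-1*2*(-5))/19 = 24/19 + 3*(-2*(-5))/19 = 24/19 + (3/19)*10 = 24/19 + 30/19 = 54/19 ≈ 2.8421)
-226 + Z = -226 + 54/19 = -4240/19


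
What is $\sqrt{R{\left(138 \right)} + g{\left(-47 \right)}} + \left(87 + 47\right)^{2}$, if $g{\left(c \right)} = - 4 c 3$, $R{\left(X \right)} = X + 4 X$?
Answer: $17956 + \sqrt{1254} \approx 17991.0$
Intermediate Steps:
$R{\left(X \right)} = 5 X$
$g{\left(c \right)} = - 12 c$
$\sqrt{R{\left(138 \right)} + g{\left(-47 \right)}} + \left(87 + 47\right)^{2} = \sqrt{5 \cdot 138 - -564} + \left(87 + 47\right)^{2} = \sqrt{690 + 564} + 134^{2} = \sqrt{1254} + 17956 = 17956 + \sqrt{1254}$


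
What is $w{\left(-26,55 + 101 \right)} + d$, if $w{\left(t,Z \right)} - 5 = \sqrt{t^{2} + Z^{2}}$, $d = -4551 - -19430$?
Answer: $14884 + 26 \sqrt{37} \approx 15042.0$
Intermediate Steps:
$d = 14879$ ($d = -4551 + 19430 = 14879$)
$w{\left(t,Z \right)} = 5 + \sqrt{Z^{2} + t^{2}}$ ($w{\left(t,Z \right)} = 5 + \sqrt{t^{2} + Z^{2}} = 5 + \sqrt{Z^{2} + t^{2}}$)
$w{\left(-26,55 + 101 \right)} + d = \left(5 + \sqrt{\left(55 + 101\right)^{2} + \left(-26\right)^{2}}\right) + 14879 = \left(5 + \sqrt{156^{2} + 676}\right) + 14879 = \left(5 + \sqrt{24336 + 676}\right) + 14879 = \left(5 + \sqrt{25012}\right) + 14879 = \left(5 + 26 \sqrt{37}\right) + 14879 = 14884 + 26 \sqrt{37}$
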